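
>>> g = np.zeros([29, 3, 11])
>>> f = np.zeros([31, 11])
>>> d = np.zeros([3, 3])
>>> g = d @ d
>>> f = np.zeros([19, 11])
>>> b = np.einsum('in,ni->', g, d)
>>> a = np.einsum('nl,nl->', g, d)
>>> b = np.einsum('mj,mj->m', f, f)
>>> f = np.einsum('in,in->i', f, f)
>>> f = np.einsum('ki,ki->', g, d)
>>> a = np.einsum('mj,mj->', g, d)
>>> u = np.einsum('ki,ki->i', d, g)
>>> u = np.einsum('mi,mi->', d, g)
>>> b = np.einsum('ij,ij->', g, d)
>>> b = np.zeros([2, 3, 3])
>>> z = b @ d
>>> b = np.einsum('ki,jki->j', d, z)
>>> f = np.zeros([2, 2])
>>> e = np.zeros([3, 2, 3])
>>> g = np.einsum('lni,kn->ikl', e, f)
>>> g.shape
(3, 2, 3)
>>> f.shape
(2, 2)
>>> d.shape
(3, 3)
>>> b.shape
(2,)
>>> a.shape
()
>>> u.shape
()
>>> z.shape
(2, 3, 3)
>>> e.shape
(3, 2, 3)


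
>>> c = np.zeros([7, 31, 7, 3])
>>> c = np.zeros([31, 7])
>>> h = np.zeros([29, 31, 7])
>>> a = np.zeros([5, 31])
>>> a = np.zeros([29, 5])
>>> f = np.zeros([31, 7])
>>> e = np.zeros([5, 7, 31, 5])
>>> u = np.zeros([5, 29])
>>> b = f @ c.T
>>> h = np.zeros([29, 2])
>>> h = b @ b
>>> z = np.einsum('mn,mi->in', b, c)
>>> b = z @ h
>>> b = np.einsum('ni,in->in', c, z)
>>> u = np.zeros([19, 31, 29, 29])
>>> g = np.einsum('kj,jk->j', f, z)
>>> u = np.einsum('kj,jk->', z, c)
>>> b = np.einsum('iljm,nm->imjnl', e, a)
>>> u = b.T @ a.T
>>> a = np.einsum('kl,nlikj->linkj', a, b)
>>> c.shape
(31, 7)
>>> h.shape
(31, 31)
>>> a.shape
(5, 31, 5, 29, 7)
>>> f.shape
(31, 7)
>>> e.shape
(5, 7, 31, 5)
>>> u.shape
(7, 29, 31, 5, 29)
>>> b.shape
(5, 5, 31, 29, 7)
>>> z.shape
(7, 31)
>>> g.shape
(7,)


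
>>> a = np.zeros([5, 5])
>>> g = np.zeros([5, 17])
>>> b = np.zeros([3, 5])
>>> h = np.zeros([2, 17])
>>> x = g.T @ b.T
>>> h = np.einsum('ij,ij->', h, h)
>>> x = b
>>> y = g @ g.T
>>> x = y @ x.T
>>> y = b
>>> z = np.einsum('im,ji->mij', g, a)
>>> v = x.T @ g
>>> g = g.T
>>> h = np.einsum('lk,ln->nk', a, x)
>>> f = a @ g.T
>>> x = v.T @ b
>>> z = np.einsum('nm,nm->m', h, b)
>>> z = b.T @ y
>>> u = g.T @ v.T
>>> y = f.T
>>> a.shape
(5, 5)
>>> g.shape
(17, 5)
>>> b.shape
(3, 5)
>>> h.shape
(3, 5)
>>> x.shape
(17, 5)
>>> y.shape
(17, 5)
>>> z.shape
(5, 5)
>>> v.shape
(3, 17)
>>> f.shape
(5, 17)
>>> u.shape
(5, 3)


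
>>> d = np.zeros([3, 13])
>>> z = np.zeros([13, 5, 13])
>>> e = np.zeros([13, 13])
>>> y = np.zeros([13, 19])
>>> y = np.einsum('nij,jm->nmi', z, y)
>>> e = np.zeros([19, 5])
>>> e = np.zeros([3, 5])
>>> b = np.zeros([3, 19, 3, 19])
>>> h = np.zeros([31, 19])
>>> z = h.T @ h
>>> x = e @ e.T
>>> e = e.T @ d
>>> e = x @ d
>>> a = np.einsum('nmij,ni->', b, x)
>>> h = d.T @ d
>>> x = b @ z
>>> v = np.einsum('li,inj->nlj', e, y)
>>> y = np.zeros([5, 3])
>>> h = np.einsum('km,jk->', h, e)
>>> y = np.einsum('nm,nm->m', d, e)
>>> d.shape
(3, 13)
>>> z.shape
(19, 19)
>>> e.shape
(3, 13)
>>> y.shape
(13,)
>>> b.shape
(3, 19, 3, 19)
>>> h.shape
()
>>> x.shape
(3, 19, 3, 19)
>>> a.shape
()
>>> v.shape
(19, 3, 5)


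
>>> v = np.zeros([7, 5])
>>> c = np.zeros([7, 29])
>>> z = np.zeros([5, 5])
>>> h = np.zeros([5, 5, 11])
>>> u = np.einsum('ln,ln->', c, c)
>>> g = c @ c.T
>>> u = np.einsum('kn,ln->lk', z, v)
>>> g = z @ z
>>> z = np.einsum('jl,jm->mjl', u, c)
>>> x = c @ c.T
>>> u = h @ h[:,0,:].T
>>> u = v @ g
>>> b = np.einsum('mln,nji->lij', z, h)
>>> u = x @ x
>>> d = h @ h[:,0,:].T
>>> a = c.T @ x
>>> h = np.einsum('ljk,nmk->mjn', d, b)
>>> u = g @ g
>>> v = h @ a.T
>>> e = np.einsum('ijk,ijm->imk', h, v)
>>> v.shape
(11, 5, 29)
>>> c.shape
(7, 29)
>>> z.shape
(29, 7, 5)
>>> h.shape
(11, 5, 7)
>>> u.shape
(5, 5)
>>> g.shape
(5, 5)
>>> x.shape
(7, 7)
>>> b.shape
(7, 11, 5)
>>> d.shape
(5, 5, 5)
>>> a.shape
(29, 7)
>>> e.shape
(11, 29, 7)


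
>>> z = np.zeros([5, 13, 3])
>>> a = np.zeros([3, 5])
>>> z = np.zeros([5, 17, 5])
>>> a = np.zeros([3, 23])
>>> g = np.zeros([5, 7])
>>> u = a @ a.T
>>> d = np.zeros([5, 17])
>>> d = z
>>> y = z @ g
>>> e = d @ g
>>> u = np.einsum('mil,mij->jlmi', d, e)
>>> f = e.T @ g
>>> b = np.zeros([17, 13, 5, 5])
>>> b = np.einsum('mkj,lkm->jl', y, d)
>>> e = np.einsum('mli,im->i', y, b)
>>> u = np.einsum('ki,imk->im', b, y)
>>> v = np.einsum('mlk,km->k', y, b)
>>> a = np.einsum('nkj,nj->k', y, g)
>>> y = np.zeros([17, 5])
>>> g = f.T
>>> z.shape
(5, 17, 5)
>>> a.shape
(17,)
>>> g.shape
(7, 17, 7)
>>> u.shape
(5, 17)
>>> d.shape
(5, 17, 5)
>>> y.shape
(17, 5)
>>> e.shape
(7,)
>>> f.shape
(7, 17, 7)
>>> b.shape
(7, 5)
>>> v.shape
(7,)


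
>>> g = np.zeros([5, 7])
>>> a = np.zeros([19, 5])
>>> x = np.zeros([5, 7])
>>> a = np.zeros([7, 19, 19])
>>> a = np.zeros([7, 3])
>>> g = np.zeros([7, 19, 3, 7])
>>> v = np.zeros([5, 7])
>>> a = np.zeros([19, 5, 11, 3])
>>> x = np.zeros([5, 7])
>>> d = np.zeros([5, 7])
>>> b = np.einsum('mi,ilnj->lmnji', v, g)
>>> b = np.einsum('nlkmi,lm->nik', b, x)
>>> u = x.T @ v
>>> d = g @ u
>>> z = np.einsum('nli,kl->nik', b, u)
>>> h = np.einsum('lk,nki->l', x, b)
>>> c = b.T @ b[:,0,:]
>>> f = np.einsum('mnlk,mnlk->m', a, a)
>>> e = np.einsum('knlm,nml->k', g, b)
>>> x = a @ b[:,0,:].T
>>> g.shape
(7, 19, 3, 7)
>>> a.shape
(19, 5, 11, 3)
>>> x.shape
(19, 5, 11, 19)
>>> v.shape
(5, 7)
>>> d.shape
(7, 19, 3, 7)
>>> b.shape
(19, 7, 3)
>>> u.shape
(7, 7)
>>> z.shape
(19, 3, 7)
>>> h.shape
(5,)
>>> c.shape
(3, 7, 3)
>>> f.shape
(19,)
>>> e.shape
(7,)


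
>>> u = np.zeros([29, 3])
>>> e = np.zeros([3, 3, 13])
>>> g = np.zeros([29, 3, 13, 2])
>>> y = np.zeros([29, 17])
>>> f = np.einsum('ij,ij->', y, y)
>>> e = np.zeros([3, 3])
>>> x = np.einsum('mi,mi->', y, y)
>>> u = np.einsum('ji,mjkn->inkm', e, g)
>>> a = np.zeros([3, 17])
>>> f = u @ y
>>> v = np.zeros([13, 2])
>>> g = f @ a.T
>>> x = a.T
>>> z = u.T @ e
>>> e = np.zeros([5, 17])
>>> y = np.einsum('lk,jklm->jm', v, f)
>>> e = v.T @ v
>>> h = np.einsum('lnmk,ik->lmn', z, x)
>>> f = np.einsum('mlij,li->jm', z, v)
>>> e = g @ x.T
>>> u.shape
(3, 2, 13, 29)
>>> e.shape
(3, 2, 13, 17)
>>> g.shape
(3, 2, 13, 3)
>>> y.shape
(3, 17)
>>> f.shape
(3, 29)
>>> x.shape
(17, 3)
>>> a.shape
(3, 17)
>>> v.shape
(13, 2)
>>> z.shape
(29, 13, 2, 3)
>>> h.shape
(29, 2, 13)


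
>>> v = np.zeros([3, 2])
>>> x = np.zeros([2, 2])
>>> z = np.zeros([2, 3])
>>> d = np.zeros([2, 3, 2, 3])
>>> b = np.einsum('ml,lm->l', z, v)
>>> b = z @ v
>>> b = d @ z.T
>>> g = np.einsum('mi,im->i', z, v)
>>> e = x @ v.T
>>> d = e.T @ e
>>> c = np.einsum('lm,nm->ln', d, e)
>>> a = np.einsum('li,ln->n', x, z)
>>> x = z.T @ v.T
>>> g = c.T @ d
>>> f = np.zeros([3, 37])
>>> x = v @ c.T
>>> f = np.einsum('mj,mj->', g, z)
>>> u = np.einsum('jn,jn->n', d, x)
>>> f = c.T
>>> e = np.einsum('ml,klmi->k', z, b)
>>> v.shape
(3, 2)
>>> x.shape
(3, 3)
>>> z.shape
(2, 3)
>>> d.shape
(3, 3)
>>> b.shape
(2, 3, 2, 2)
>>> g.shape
(2, 3)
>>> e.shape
(2,)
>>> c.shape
(3, 2)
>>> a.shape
(3,)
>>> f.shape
(2, 3)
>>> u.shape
(3,)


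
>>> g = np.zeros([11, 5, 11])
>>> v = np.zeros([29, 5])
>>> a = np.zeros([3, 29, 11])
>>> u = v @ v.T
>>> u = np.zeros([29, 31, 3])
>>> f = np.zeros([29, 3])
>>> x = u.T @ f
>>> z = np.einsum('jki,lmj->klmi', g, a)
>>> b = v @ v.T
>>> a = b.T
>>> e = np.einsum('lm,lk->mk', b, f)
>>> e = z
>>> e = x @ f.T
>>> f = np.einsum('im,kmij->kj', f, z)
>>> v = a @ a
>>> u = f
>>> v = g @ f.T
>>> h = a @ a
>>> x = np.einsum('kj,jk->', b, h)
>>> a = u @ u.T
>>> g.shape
(11, 5, 11)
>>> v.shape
(11, 5, 5)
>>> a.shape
(5, 5)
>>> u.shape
(5, 11)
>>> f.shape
(5, 11)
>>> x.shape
()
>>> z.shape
(5, 3, 29, 11)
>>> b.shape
(29, 29)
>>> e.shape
(3, 31, 29)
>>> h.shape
(29, 29)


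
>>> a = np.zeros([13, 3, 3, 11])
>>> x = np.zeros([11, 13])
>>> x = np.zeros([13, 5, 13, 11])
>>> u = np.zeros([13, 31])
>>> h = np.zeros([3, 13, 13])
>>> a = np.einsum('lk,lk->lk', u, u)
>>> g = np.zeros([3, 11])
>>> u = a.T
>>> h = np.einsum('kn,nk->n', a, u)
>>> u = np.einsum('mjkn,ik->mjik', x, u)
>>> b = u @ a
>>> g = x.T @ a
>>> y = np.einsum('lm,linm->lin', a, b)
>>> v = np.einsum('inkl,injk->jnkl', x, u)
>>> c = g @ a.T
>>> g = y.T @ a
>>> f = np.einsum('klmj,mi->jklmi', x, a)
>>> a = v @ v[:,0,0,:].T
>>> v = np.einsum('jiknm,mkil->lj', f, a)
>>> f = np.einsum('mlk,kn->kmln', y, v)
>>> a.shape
(31, 5, 13, 31)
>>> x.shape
(13, 5, 13, 11)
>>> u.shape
(13, 5, 31, 13)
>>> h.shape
(31,)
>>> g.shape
(31, 5, 31)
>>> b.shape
(13, 5, 31, 31)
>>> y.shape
(13, 5, 31)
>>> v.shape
(31, 11)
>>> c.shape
(11, 13, 5, 13)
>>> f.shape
(31, 13, 5, 11)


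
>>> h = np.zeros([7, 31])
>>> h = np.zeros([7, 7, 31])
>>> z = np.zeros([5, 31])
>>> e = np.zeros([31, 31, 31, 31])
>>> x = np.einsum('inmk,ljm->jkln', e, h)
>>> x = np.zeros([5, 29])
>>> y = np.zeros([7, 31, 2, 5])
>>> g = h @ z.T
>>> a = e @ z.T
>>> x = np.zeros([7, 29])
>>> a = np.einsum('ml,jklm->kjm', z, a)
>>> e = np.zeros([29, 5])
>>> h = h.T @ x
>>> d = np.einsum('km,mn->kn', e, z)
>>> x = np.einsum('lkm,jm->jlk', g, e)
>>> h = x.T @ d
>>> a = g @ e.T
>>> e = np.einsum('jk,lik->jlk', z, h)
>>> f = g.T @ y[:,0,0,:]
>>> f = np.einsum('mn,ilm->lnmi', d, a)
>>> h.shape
(7, 7, 31)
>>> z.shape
(5, 31)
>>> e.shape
(5, 7, 31)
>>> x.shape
(29, 7, 7)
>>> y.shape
(7, 31, 2, 5)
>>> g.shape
(7, 7, 5)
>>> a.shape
(7, 7, 29)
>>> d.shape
(29, 31)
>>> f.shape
(7, 31, 29, 7)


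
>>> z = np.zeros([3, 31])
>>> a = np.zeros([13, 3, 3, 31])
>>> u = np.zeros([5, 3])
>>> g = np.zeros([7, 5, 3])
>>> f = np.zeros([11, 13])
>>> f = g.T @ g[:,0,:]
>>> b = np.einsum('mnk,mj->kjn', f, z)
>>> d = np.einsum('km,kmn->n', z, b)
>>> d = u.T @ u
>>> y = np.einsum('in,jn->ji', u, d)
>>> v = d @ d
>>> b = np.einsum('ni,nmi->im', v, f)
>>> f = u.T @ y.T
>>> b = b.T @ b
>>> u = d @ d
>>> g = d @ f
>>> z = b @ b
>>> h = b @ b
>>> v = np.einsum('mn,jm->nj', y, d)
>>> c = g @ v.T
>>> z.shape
(5, 5)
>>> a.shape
(13, 3, 3, 31)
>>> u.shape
(3, 3)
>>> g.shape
(3, 3)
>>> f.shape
(3, 3)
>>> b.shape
(5, 5)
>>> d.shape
(3, 3)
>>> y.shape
(3, 5)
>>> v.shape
(5, 3)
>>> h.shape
(5, 5)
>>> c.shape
(3, 5)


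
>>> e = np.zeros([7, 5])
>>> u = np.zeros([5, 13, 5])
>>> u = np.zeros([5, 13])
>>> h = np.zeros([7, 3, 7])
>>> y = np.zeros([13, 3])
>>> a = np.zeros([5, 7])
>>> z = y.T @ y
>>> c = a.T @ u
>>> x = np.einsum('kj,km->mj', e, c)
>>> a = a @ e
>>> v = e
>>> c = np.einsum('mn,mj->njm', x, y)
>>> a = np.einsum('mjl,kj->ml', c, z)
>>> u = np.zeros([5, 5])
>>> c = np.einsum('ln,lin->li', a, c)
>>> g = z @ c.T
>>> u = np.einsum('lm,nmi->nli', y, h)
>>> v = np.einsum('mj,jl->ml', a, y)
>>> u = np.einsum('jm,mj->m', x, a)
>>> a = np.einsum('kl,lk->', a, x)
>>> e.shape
(7, 5)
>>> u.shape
(5,)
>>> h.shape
(7, 3, 7)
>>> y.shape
(13, 3)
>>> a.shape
()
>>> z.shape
(3, 3)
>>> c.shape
(5, 3)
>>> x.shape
(13, 5)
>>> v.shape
(5, 3)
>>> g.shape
(3, 5)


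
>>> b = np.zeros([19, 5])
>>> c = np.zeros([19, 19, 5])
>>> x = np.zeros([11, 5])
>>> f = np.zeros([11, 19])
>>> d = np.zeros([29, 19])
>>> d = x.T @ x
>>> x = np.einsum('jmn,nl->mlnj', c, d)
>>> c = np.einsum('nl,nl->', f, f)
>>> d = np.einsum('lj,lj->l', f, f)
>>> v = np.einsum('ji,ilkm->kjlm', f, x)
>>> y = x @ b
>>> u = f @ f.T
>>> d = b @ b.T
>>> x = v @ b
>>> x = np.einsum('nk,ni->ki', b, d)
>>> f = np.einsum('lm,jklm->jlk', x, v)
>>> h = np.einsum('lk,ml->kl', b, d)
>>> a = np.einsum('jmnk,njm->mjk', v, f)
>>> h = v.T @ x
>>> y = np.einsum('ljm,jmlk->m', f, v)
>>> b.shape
(19, 5)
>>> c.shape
()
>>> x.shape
(5, 19)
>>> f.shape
(5, 5, 11)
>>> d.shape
(19, 19)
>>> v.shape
(5, 11, 5, 19)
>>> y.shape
(11,)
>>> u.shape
(11, 11)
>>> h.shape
(19, 5, 11, 19)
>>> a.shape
(11, 5, 19)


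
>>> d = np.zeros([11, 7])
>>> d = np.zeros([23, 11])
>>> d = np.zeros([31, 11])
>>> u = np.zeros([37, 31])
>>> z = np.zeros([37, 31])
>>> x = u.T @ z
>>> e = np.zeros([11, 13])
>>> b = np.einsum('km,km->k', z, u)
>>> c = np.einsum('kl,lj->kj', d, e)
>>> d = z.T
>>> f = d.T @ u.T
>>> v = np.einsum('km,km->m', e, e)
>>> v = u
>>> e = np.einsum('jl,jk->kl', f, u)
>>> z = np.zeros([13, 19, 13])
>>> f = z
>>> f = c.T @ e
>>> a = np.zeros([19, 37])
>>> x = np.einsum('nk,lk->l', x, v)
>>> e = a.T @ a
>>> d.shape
(31, 37)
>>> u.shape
(37, 31)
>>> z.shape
(13, 19, 13)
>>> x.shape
(37,)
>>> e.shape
(37, 37)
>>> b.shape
(37,)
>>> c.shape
(31, 13)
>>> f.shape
(13, 37)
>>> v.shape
(37, 31)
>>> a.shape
(19, 37)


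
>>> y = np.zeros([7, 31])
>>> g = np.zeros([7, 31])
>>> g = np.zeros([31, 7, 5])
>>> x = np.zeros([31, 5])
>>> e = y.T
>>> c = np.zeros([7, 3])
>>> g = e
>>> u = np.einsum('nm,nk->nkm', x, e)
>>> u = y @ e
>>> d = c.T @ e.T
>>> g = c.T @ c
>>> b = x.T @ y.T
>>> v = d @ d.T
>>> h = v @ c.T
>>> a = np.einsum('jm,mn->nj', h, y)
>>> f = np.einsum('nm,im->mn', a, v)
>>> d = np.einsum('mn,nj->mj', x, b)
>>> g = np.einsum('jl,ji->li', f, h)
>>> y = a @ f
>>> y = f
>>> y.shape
(3, 31)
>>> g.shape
(31, 7)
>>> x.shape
(31, 5)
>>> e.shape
(31, 7)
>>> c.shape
(7, 3)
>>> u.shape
(7, 7)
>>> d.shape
(31, 7)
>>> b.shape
(5, 7)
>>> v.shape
(3, 3)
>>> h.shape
(3, 7)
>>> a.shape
(31, 3)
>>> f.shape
(3, 31)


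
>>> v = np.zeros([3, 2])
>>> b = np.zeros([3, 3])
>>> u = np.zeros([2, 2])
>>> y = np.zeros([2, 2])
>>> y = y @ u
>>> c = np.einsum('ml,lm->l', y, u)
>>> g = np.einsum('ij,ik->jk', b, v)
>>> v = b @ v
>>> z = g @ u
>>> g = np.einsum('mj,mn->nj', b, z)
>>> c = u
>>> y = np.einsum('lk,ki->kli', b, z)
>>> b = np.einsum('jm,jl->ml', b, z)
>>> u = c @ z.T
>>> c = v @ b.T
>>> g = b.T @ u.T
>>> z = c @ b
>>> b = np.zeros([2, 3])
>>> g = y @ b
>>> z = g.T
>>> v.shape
(3, 2)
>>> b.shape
(2, 3)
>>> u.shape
(2, 3)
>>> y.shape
(3, 3, 2)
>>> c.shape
(3, 3)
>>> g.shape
(3, 3, 3)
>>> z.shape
(3, 3, 3)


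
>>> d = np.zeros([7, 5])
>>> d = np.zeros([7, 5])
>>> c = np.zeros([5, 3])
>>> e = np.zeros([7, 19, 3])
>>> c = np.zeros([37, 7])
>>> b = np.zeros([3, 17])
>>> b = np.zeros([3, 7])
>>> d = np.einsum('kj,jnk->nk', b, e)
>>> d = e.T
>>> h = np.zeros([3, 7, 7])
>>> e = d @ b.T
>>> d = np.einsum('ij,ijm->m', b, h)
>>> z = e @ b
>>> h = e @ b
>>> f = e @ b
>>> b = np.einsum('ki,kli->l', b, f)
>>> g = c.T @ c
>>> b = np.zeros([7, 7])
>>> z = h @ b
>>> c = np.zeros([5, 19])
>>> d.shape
(7,)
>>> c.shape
(5, 19)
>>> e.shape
(3, 19, 3)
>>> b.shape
(7, 7)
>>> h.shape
(3, 19, 7)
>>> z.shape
(3, 19, 7)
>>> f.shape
(3, 19, 7)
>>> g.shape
(7, 7)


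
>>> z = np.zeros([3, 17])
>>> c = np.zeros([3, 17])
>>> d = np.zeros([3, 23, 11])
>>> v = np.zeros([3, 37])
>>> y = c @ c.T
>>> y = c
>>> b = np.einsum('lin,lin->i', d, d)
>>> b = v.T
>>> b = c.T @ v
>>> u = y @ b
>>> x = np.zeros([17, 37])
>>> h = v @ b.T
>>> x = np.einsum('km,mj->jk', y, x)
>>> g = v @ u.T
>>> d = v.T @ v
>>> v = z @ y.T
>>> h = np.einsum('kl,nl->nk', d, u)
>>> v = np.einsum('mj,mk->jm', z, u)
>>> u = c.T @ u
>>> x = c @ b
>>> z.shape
(3, 17)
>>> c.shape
(3, 17)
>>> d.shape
(37, 37)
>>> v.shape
(17, 3)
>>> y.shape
(3, 17)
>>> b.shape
(17, 37)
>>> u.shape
(17, 37)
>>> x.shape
(3, 37)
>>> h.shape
(3, 37)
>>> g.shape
(3, 3)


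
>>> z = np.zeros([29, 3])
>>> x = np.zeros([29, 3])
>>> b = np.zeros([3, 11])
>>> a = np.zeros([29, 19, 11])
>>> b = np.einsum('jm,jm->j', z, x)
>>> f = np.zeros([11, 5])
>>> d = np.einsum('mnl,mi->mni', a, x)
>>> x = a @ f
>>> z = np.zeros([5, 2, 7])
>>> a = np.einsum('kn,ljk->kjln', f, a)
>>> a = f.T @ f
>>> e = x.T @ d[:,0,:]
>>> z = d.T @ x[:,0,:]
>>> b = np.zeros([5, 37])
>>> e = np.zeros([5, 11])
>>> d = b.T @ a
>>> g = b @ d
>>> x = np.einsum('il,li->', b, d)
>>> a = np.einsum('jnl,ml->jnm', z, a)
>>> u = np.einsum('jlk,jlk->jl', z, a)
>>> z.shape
(3, 19, 5)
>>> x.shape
()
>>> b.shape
(5, 37)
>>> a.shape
(3, 19, 5)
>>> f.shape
(11, 5)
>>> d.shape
(37, 5)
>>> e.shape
(5, 11)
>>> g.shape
(5, 5)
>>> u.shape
(3, 19)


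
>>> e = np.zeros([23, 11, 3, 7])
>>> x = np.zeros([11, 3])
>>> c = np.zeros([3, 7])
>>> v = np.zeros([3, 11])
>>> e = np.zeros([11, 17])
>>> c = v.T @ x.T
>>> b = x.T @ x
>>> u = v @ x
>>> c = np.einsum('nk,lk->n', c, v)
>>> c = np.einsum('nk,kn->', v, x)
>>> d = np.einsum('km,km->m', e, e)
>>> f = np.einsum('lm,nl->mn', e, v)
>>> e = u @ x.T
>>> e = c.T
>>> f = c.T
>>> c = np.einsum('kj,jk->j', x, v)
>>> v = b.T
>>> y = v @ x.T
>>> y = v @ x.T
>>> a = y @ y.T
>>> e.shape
()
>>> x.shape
(11, 3)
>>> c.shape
(3,)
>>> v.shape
(3, 3)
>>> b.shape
(3, 3)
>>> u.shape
(3, 3)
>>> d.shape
(17,)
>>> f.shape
()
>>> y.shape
(3, 11)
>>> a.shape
(3, 3)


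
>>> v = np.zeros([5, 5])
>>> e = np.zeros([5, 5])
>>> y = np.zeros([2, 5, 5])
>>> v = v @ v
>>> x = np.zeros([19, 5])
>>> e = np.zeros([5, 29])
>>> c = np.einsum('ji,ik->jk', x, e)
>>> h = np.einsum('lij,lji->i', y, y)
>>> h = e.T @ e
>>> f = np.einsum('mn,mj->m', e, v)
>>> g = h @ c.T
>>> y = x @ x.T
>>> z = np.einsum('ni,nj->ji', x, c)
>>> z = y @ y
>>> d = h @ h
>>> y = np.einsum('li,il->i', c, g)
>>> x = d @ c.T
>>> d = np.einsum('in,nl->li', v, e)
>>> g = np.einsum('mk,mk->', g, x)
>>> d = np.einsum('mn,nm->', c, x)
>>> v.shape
(5, 5)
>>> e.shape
(5, 29)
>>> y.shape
(29,)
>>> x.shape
(29, 19)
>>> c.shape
(19, 29)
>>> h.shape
(29, 29)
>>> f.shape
(5,)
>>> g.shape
()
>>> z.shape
(19, 19)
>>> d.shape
()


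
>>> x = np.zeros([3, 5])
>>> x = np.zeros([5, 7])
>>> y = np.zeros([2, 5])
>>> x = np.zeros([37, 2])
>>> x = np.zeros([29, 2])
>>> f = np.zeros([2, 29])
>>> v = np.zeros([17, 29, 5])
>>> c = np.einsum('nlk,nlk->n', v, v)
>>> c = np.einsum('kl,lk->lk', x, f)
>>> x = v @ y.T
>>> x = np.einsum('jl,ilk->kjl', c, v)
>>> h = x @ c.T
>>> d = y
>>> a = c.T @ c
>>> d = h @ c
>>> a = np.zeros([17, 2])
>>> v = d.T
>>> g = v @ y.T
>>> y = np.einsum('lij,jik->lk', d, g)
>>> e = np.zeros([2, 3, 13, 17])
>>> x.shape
(5, 2, 29)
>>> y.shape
(5, 2)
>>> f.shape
(2, 29)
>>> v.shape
(29, 2, 5)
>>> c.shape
(2, 29)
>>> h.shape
(5, 2, 2)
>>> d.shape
(5, 2, 29)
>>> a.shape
(17, 2)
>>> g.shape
(29, 2, 2)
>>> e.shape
(2, 3, 13, 17)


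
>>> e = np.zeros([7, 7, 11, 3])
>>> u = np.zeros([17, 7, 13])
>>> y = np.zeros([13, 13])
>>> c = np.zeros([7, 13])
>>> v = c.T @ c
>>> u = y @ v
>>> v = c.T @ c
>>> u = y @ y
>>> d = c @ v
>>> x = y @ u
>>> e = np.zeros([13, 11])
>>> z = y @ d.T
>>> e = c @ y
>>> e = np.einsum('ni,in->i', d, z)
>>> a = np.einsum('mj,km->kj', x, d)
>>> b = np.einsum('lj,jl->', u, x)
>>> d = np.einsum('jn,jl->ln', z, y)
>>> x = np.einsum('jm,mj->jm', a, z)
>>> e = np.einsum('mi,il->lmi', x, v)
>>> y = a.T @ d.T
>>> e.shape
(13, 7, 13)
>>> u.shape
(13, 13)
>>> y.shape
(13, 13)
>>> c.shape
(7, 13)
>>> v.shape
(13, 13)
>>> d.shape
(13, 7)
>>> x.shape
(7, 13)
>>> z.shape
(13, 7)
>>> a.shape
(7, 13)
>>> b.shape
()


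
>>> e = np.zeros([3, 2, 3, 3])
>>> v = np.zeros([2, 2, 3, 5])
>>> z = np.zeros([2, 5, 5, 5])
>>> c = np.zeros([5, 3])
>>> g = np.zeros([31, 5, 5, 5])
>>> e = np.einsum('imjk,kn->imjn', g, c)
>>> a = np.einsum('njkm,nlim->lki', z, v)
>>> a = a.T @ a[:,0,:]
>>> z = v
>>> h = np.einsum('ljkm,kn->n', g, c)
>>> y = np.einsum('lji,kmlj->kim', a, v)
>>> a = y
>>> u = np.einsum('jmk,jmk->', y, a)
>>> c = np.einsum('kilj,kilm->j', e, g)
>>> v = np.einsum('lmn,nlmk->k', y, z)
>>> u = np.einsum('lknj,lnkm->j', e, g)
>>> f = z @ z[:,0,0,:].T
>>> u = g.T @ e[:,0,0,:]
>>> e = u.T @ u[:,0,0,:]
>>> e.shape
(3, 5, 5, 3)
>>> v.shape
(5,)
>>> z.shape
(2, 2, 3, 5)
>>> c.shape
(3,)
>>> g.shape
(31, 5, 5, 5)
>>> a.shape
(2, 3, 2)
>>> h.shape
(3,)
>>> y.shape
(2, 3, 2)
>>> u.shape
(5, 5, 5, 3)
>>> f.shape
(2, 2, 3, 2)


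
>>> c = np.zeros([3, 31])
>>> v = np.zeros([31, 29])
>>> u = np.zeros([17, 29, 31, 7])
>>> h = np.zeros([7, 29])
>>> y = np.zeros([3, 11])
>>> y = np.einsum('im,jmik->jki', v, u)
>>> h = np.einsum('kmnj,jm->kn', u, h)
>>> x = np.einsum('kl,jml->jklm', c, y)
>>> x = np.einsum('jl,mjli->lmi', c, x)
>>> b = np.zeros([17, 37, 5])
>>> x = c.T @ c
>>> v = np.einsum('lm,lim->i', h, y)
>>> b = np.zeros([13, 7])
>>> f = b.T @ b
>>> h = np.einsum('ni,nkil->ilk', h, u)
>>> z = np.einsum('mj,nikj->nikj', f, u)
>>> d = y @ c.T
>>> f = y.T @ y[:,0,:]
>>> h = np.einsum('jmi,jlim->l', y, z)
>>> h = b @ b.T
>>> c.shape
(3, 31)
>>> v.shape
(7,)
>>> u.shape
(17, 29, 31, 7)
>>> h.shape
(13, 13)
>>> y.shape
(17, 7, 31)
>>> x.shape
(31, 31)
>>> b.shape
(13, 7)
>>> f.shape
(31, 7, 31)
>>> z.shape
(17, 29, 31, 7)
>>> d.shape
(17, 7, 3)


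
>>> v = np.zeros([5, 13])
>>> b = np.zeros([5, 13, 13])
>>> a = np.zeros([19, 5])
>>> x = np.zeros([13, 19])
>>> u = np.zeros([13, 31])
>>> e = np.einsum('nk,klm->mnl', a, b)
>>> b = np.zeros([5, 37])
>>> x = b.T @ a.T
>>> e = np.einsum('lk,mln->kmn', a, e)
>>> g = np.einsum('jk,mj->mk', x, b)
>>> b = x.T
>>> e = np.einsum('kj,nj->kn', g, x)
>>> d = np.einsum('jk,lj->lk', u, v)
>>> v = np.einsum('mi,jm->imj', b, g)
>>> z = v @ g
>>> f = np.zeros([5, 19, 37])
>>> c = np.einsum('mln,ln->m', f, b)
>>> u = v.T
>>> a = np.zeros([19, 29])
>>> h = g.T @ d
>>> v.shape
(37, 19, 5)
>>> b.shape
(19, 37)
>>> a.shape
(19, 29)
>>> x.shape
(37, 19)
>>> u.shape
(5, 19, 37)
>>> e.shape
(5, 37)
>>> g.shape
(5, 19)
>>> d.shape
(5, 31)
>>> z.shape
(37, 19, 19)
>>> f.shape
(5, 19, 37)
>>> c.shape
(5,)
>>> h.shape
(19, 31)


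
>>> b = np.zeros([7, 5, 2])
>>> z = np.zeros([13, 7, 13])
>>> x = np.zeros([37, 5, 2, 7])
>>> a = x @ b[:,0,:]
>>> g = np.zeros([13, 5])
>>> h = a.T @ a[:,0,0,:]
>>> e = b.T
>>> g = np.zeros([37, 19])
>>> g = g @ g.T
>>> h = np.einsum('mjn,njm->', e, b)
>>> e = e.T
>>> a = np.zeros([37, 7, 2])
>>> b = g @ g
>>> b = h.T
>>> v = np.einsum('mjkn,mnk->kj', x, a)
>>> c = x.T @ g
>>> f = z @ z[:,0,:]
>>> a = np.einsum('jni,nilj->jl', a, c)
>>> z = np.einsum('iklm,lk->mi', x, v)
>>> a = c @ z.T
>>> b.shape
()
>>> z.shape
(7, 37)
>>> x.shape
(37, 5, 2, 7)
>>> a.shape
(7, 2, 5, 7)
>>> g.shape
(37, 37)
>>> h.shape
()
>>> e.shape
(7, 5, 2)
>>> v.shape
(2, 5)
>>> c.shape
(7, 2, 5, 37)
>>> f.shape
(13, 7, 13)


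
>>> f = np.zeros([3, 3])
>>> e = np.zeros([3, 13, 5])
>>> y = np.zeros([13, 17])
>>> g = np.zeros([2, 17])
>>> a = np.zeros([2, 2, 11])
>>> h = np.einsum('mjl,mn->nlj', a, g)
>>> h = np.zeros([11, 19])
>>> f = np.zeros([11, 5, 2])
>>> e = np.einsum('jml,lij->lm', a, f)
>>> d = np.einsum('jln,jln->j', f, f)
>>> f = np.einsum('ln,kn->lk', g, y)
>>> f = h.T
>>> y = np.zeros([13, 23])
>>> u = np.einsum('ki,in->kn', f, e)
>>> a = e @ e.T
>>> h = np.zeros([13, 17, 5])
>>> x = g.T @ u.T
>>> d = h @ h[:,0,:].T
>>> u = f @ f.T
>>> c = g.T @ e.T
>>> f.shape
(19, 11)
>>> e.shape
(11, 2)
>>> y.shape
(13, 23)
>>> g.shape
(2, 17)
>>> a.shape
(11, 11)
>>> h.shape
(13, 17, 5)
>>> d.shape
(13, 17, 13)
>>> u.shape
(19, 19)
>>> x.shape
(17, 19)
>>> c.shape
(17, 11)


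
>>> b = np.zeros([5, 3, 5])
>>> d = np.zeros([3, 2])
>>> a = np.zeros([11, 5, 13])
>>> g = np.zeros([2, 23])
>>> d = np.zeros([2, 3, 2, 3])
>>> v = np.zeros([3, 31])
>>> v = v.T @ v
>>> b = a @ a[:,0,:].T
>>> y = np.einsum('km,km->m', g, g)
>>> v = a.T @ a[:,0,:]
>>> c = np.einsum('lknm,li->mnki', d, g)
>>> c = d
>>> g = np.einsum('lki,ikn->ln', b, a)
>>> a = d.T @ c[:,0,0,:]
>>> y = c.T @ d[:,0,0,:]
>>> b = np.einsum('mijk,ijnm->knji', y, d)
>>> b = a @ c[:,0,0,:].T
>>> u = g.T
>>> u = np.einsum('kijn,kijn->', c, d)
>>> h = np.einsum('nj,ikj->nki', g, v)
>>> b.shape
(3, 2, 3, 2)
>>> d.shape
(2, 3, 2, 3)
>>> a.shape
(3, 2, 3, 3)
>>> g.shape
(11, 13)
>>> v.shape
(13, 5, 13)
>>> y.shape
(3, 2, 3, 3)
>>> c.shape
(2, 3, 2, 3)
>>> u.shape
()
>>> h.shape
(11, 5, 13)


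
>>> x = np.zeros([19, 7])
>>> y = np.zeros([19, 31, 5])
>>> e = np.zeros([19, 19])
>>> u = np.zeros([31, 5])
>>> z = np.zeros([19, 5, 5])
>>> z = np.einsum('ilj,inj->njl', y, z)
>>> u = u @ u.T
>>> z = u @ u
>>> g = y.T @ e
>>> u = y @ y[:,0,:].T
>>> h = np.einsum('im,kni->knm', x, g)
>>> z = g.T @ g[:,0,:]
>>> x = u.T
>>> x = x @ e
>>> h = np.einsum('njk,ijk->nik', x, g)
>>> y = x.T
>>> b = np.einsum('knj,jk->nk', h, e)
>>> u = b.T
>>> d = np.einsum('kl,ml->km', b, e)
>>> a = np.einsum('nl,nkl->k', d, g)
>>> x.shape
(19, 31, 19)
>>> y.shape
(19, 31, 19)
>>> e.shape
(19, 19)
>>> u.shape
(19, 5)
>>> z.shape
(19, 31, 19)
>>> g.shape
(5, 31, 19)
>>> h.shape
(19, 5, 19)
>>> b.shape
(5, 19)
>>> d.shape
(5, 19)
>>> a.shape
(31,)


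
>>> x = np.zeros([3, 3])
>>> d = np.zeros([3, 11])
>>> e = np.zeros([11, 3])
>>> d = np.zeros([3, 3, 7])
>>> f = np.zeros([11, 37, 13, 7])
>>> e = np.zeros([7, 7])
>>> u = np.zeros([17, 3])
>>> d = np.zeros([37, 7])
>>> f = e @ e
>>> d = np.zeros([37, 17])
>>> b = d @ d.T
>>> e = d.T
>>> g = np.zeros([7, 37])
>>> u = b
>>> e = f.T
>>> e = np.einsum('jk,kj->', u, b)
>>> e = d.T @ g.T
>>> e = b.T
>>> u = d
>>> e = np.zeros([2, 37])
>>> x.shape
(3, 3)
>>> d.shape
(37, 17)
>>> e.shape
(2, 37)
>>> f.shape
(7, 7)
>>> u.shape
(37, 17)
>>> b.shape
(37, 37)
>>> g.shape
(7, 37)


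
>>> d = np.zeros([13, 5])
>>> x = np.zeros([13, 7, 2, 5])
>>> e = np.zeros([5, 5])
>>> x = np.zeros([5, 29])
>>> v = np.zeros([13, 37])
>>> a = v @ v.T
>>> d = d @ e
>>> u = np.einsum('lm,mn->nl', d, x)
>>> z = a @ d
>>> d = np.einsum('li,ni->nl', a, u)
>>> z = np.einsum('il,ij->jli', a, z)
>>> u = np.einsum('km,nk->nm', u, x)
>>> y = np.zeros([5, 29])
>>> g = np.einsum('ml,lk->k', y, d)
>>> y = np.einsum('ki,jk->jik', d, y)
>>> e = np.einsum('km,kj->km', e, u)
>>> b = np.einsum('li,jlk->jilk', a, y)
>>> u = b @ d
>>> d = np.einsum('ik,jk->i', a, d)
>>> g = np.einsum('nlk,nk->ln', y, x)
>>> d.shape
(13,)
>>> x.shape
(5, 29)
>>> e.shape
(5, 5)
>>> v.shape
(13, 37)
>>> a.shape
(13, 13)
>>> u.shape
(5, 13, 13, 13)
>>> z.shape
(5, 13, 13)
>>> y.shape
(5, 13, 29)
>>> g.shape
(13, 5)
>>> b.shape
(5, 13, 13, 29)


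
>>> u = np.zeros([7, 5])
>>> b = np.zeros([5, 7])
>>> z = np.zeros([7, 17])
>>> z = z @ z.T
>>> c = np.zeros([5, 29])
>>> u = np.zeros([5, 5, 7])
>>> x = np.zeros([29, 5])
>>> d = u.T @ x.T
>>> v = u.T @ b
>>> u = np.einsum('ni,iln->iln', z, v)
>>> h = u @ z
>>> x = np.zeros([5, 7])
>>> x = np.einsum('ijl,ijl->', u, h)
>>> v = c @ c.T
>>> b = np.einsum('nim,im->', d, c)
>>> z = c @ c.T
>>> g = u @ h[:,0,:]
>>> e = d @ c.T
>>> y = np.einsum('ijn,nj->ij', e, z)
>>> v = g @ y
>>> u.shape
(7, 5, 7)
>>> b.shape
()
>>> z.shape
(5, 5)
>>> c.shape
(5, 29)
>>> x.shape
()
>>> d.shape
(7, 5, 29)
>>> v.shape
(7, 5, 5)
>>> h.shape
(7, 5, 7)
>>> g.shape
(7, 5, 7)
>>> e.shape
(7, 5, 5)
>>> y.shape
(7, 5)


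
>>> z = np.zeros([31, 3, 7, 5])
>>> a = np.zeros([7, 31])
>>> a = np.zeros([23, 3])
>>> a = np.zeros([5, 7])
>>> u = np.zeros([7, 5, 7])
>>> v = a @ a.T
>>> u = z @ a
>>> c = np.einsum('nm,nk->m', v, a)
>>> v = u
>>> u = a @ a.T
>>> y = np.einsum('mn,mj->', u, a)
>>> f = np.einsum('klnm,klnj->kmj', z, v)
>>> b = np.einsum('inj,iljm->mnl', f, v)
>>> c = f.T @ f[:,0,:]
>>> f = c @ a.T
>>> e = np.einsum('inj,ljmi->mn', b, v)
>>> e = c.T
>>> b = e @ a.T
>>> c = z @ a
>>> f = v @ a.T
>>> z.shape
(31, 3, 7, 5)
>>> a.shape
(5, 7)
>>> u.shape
(5, 5)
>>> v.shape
(31, 3, 7, 7)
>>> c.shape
(31, 3, 7, 7)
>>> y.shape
()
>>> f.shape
(31, 3, 7, 5)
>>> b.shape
(7, 5, 5)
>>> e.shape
(7, 5, 7)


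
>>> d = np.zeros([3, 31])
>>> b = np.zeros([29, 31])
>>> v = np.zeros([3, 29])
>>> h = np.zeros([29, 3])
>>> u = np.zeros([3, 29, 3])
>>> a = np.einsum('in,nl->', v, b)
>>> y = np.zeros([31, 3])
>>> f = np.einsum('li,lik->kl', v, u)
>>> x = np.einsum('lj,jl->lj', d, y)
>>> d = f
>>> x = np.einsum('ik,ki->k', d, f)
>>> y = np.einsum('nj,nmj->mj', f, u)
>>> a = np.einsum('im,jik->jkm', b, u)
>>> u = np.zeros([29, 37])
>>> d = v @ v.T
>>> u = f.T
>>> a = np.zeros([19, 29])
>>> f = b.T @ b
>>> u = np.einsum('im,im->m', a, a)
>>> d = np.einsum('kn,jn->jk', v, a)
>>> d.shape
(19, 3)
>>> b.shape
(29, 31)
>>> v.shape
(3, 29)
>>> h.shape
(29, 3)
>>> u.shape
(29,)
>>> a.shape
(19, 29)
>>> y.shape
(29, 3)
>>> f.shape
(31, 31)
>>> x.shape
(3,)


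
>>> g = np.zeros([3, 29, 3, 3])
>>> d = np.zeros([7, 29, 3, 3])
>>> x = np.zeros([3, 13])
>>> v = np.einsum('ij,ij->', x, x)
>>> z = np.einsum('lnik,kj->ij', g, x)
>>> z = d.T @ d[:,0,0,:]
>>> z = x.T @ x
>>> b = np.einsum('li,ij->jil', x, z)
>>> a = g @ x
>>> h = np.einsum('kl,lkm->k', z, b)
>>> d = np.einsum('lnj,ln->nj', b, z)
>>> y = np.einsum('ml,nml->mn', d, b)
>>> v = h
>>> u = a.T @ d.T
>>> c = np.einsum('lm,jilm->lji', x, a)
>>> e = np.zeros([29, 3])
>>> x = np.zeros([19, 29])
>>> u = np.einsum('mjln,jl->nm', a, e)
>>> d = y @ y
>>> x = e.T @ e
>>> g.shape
(3, 29, 3, 3)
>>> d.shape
(13, 13)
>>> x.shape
(3, 3)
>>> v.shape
(13,)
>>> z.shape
(13, 13)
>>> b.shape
(13, 13, 3)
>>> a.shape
(3, 29, 3, 13)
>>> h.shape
(13,)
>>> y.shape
(13, 13)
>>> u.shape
(13, 3)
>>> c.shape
(3, 3, 29)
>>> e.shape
(29, 3)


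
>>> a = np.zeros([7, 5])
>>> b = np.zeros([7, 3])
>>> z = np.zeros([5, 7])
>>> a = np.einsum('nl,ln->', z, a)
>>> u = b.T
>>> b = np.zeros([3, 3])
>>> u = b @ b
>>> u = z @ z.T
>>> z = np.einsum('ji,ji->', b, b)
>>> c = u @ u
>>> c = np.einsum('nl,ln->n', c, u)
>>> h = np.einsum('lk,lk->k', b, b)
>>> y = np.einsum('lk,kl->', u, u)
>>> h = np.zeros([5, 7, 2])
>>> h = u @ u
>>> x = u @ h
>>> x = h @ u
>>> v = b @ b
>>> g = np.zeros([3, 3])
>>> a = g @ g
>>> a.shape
(3, 3)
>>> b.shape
(3, 3)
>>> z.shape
()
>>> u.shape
(5, 5)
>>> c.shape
(5,)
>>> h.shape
(5, 5)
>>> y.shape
()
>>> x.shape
(5, 5)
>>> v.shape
(3, 3)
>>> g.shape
(3, 3)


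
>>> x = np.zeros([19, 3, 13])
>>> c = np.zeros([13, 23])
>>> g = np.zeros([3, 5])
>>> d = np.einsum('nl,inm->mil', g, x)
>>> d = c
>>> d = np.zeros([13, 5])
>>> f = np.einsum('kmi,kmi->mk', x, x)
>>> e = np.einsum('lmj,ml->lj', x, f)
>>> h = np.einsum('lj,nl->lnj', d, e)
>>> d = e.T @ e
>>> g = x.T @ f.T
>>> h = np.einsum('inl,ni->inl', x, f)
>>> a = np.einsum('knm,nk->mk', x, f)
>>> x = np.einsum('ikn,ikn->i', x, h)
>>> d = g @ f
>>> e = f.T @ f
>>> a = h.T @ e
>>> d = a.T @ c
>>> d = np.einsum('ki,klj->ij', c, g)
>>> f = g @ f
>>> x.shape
(19,)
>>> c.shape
(13, 23)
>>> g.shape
(13, 3, 3)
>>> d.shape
(23, 3)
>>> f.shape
(13, 3, 19)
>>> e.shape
(19, 19)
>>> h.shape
(19, 3, 13)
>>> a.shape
(13, 3, 19)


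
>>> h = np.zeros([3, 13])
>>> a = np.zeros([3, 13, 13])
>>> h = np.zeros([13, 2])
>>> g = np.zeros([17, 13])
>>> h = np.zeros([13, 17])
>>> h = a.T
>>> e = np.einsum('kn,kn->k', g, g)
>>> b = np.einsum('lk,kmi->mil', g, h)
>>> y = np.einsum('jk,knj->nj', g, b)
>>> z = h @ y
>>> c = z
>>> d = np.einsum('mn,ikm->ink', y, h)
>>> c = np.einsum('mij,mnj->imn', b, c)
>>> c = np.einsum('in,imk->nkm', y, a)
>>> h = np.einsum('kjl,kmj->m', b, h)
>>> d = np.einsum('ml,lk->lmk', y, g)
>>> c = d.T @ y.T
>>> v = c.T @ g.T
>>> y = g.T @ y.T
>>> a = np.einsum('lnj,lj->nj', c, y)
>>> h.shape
(13,)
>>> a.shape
(3, 3)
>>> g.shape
(17, 13)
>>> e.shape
(17,)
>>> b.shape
(13, 3, 17)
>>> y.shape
(13, 3)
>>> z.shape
(13, 13, 17)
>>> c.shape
(13, 3, 3)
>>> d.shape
(17, 3, 13)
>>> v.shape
(3, 3, 17)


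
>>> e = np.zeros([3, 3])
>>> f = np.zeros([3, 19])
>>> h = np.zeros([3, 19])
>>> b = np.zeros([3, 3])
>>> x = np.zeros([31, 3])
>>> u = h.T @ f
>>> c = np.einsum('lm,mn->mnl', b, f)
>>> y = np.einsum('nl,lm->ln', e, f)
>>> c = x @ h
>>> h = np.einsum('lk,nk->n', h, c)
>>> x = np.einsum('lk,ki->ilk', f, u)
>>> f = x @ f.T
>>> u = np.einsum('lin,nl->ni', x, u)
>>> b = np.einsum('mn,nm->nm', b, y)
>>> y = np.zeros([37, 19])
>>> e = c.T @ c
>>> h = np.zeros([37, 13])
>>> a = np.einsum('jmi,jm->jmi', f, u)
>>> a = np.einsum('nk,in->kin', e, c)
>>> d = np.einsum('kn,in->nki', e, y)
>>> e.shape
(19, 19)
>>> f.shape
(19, 3, 3)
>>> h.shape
(37, 13)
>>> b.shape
(3, 3)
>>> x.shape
(19, 3, 19)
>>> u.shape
(19, 3)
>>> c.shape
(31, 19)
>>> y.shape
(37, 19)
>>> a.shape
(19, 31, 19)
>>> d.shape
(19, 19, 37)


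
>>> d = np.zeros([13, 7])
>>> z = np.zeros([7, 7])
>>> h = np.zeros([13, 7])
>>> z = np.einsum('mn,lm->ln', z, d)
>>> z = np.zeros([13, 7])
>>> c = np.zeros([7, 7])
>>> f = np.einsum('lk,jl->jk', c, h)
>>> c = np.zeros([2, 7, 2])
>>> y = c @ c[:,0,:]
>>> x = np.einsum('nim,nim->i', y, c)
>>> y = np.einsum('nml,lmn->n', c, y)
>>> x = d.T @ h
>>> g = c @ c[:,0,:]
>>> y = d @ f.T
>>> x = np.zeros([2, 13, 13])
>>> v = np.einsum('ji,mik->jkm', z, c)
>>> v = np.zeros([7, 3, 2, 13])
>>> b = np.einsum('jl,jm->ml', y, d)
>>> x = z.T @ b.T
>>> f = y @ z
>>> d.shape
(13, 7)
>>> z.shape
(13, 7)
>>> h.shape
(13, 7)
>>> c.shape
(2, 7, 2)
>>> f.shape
(13, 7)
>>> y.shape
(13, 13)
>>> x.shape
(7, 7)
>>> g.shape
(2, 7, 2)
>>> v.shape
(7, 3, 2, 13)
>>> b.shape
(7, 13)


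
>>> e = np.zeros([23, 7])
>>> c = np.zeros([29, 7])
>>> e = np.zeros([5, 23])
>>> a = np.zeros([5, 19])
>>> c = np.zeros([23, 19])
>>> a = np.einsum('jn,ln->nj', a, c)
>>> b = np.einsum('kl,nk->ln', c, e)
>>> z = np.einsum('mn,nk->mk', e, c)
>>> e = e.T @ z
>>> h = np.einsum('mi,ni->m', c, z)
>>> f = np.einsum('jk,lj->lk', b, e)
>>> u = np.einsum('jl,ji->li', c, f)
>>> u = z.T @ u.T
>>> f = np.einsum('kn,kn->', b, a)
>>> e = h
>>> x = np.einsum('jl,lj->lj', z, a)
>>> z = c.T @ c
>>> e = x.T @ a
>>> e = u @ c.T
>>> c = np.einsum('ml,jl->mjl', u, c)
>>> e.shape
(19, 23)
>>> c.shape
(19, 23, 19)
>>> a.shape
(19, 5)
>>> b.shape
(19, 5)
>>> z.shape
(19, 19)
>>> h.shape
(23,)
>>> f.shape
()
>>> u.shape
(19, 19)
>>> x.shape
(19, 5)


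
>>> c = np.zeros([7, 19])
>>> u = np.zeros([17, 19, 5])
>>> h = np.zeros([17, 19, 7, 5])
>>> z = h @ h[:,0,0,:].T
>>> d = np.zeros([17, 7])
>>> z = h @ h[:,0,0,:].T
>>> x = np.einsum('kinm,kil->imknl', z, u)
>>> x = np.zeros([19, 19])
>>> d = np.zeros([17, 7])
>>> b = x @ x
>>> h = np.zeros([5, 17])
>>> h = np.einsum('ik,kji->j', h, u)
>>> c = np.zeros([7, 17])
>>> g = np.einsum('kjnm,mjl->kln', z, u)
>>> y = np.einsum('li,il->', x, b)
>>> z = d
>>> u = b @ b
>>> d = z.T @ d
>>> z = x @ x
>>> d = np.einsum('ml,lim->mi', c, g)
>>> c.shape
(7, 17)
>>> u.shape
(19, 19)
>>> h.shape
(19,)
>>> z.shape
(19, 19)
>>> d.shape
(7, 5)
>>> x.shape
(19, 19)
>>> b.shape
(19, 19)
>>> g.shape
(17, 5, 7)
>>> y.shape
()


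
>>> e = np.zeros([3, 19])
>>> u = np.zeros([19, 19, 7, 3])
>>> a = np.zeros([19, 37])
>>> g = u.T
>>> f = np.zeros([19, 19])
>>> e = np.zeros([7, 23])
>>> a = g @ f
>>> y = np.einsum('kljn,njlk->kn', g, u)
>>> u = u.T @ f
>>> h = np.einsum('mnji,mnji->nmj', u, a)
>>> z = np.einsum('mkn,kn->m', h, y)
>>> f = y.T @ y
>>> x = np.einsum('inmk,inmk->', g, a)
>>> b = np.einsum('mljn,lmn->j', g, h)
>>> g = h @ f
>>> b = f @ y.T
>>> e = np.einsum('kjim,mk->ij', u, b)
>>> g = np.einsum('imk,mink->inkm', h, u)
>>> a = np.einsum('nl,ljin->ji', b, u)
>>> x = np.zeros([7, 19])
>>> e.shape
(19, 7)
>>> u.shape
(3, 7, 19, 19)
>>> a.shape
(7, 19)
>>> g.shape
(7, 19, 19, 3)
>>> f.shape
(19, 19)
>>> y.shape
(3, 19)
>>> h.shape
(7, 3, 19)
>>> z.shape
(7,)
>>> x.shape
(7, 19)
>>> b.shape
(19, 3)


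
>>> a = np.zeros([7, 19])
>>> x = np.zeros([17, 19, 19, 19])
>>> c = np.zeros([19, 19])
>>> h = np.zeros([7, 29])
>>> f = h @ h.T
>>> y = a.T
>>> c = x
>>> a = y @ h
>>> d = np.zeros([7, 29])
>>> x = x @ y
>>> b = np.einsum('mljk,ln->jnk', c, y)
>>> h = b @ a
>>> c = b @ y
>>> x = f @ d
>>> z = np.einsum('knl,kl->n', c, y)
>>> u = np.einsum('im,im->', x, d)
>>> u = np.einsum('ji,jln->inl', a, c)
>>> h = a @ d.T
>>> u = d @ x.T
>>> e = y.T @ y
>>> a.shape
(19, 29)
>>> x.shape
(7, 29)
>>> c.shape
(19, 7, 7)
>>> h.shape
(19, 7)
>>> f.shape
(7, 7)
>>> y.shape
(19, 7)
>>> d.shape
(7, 29)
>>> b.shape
(19, 7, 19)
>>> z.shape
(7,)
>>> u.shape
(7, 7)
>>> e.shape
(7, 7)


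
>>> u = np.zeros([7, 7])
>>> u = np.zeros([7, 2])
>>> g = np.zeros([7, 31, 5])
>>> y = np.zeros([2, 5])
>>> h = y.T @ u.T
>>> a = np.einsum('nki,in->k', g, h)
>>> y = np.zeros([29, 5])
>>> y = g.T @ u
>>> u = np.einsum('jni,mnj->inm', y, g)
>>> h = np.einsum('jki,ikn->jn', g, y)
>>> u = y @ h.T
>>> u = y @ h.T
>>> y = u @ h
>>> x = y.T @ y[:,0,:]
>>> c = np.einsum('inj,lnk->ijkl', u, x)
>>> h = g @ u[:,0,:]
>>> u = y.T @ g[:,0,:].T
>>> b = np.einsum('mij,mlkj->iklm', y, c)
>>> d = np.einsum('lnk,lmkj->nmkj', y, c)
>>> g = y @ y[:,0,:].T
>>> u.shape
(2, 31, 7)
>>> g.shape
(5, 31, 5)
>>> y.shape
(5, 31, 2)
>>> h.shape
(7, 31, 7)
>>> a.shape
(31,)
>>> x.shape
(2, 31, 2)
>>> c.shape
(5, 7, 2, 2)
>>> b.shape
(31, 2, 7, 5)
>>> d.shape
(31, 7, 2, 2)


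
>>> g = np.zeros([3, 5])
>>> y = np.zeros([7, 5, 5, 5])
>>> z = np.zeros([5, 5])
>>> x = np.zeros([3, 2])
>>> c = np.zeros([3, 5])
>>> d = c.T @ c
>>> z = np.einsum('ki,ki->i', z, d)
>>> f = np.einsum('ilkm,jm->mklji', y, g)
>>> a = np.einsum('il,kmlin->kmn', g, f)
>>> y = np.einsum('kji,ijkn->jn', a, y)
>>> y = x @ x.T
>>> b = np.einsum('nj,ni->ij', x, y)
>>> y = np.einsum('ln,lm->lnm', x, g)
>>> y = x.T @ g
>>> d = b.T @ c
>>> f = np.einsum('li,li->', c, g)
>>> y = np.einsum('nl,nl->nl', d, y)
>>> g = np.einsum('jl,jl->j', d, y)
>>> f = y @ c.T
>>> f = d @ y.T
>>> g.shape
(2,)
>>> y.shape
(2, 5)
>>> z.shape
(5,)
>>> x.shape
(3, 2)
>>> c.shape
(3, 5)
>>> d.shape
(2, 5)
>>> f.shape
(2, 2)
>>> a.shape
(5, 5, 7)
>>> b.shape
(3, 2)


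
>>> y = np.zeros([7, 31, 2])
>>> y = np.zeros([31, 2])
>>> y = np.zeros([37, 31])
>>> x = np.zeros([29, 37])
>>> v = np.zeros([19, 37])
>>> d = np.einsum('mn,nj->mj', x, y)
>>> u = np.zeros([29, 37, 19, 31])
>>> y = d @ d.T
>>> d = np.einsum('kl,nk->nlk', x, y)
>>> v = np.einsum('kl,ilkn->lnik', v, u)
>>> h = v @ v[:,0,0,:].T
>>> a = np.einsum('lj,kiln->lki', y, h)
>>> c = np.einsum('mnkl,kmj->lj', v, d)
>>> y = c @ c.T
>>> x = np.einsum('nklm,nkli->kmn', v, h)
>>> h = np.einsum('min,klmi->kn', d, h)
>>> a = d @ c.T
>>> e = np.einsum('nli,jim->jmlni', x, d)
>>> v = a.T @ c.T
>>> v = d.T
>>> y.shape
(19, 19)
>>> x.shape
(31, 19, 37)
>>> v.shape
(29, 37, 29)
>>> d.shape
(29, 37, 29)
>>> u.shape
(29, 37, 19, 31)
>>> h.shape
(37, 29)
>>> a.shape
(29, 37, 19)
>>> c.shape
(19, 29)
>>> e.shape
(29, 29, 19, 31, 37)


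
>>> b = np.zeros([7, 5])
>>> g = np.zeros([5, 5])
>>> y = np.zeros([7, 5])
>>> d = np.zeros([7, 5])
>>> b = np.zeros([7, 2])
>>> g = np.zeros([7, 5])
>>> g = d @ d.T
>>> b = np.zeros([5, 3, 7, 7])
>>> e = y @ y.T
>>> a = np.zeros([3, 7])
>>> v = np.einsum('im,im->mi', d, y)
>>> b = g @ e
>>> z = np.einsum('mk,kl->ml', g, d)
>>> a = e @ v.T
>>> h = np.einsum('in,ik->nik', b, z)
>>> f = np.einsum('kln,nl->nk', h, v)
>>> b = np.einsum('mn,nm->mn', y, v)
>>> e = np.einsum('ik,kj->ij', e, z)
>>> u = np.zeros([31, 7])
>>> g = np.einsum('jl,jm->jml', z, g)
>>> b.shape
(7, 5)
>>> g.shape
(7, 7, 5)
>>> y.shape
(7, 5)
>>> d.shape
(7, 5)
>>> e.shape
(7, 5)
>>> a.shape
(7, 5)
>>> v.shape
(5, 7)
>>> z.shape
(7, 5)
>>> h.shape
(7, 7, 5)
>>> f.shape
(5, 7)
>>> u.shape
(31, 7)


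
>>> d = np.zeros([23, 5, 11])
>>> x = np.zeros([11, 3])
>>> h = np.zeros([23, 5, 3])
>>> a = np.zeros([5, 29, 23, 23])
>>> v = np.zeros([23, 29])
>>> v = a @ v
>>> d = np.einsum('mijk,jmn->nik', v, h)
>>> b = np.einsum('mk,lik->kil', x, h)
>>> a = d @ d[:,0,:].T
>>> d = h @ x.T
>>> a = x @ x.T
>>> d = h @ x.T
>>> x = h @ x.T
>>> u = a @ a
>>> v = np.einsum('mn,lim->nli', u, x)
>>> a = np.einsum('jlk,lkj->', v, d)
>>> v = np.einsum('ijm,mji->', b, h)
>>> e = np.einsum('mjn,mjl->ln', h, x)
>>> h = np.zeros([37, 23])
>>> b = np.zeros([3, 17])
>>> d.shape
(23, 5, 11)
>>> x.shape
(23, 5, 11)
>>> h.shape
(37, 23)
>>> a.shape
()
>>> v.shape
()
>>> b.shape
(3, 17)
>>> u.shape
(11, 11)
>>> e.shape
(11, 3)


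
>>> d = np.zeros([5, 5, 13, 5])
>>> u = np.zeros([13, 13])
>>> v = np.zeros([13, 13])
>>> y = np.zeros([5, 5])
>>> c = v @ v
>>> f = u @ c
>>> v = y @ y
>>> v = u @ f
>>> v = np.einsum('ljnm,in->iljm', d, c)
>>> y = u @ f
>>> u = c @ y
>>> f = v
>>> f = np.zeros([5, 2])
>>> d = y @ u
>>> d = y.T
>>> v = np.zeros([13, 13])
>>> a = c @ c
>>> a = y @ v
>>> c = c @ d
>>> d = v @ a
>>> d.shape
(13, 13)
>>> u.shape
(13, 13)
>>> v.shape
(13, 13)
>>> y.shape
(13, 13)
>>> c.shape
(13, 13)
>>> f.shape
(5, 2)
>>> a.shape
(13, 13)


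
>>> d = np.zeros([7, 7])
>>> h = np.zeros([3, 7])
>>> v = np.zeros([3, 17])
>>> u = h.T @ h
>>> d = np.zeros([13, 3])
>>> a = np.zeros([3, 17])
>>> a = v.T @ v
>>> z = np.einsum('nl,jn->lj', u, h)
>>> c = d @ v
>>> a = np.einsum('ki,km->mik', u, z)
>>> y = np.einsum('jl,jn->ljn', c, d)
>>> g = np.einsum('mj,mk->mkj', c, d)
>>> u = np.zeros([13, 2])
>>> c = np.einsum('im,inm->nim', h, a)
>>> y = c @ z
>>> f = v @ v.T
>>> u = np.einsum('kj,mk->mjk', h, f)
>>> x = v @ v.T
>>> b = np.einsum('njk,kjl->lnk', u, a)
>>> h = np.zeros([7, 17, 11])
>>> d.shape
(13, 3)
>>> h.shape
(7, 17, 11)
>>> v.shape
(3, 17)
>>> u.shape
(3, 7, 3)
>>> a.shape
(3, 7, 7)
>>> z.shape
(7, 3)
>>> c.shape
(7, 3, 7)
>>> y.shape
(7, 3, 3)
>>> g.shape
(13, 3, 17)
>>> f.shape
(3, 3)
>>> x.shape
(3, 3)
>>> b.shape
(7, 3, 3)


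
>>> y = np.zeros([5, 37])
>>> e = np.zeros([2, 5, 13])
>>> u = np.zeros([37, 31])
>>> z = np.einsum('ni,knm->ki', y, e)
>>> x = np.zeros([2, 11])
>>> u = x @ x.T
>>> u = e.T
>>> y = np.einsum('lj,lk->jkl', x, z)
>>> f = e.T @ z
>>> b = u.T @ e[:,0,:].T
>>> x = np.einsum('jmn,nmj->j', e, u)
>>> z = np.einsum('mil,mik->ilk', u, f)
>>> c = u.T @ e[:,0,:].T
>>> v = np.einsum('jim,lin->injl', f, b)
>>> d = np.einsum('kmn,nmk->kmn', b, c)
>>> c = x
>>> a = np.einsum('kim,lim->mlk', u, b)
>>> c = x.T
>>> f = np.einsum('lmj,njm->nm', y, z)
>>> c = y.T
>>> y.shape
(11, 37, 2)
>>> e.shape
(2, 5, 13)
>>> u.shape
(13, 5, 2)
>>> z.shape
(5, 2, 37)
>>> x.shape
(2,)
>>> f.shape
(5, 37)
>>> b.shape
(2, 5, 2)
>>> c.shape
(2, 37, 11)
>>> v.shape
(5, 2, 13, 2)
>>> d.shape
(2, 5, 2)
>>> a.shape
(2, 2, 13)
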